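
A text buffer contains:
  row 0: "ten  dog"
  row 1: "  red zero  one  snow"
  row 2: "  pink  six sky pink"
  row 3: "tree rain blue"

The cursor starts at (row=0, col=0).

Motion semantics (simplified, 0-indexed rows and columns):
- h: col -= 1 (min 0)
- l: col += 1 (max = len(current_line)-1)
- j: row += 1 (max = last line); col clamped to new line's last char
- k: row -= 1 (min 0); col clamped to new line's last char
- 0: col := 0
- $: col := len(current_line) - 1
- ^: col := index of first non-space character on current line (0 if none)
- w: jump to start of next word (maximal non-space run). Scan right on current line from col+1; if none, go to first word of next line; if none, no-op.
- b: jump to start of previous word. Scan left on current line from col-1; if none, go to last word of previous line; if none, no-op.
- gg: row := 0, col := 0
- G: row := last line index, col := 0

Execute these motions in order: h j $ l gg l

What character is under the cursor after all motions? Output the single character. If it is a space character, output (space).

Answer: e

Derivation:
After 1 (h): row=0 col=0 char='t'
After 2 (j): row=1 col=0 char='_'
After 3 ($): row=1 col=20 char='w'
After 4 (l): row=1 col=20 char='w'
After 5 (gg): row=0 col=0 char='t'
After 6 (l): row=0 col=1 char='e'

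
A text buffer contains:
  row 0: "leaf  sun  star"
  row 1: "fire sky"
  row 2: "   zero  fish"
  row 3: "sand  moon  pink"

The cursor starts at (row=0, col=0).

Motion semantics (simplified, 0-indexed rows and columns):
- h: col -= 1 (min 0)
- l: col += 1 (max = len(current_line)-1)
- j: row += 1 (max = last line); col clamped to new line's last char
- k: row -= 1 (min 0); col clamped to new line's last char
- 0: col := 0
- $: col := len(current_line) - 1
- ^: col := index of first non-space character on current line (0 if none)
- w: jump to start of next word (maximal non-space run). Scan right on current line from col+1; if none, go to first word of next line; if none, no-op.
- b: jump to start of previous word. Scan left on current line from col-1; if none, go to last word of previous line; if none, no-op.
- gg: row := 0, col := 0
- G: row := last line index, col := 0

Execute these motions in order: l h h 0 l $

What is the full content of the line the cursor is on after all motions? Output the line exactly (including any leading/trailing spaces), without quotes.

Answer: leaf  sun  star

Derivation:
After 1 (l): row=0 col=1 char='e'
After 2 (h): row=0 col=0 char='l'
After 3 (h): row=0 col=0 char='l'
After 4 (0): row=0 col=0 char='l'
After 5 (l): row=0 col=1 char='e'
After 6 ($): row=0 col=14 char='r'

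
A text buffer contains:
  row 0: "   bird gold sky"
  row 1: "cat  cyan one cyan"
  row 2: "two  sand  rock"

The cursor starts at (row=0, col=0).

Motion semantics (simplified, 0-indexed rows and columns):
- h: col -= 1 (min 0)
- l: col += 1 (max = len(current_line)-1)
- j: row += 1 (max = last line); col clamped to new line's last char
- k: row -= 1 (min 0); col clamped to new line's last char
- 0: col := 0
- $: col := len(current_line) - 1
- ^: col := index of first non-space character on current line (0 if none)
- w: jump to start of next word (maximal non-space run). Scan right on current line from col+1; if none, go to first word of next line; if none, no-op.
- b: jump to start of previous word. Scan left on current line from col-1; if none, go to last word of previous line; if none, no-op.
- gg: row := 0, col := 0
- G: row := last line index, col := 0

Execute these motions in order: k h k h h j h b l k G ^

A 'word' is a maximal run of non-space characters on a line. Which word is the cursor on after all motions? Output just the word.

Answer: two

Derivation:
After 1 (k): row=0 col=0 char='_'
After 2 (h): row=0 col=0 char='_'
After 3 (k): row=0 col=0 char='_'
After 4 (h): row=0 col=0 char='_'
After 5 (h): row=0 col=0 char='_'
After 6 (j): row=1 col=0 char='c'
After 7 (h): row=1 col=0 char='c'
After 8 (b): row=0 col=13 char='s'
After 9 (l): row=0 col=14 char='k'
After 10 (k): row=0 col=14 char='k'
After 11 (G): row=2 col=0 char='t'
After 12 (^): row=2 col=0 char='t'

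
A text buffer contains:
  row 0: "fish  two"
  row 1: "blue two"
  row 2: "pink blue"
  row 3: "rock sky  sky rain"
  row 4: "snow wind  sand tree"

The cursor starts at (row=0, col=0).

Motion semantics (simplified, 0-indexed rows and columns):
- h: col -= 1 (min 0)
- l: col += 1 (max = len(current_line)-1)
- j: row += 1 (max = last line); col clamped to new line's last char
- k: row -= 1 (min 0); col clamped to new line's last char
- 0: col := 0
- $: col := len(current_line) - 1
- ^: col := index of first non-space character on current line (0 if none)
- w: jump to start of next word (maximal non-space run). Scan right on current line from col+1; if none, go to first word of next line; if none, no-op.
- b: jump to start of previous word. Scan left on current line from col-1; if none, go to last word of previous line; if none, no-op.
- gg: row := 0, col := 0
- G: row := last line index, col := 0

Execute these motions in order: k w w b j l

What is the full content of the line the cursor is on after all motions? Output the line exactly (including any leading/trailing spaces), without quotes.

Answer: blue two

Derivation:
After 1 (k): row=0 col=0 char='f'
After 2 (w): row=0 col=6 char='t'
After 3 (w): row=1 col=0 char='b'
After 4 (b): row=0 col=6 char='t'
After 5 (j): row=1 col=6 char='w'
After 6 (l): row=1 col=7 char='o'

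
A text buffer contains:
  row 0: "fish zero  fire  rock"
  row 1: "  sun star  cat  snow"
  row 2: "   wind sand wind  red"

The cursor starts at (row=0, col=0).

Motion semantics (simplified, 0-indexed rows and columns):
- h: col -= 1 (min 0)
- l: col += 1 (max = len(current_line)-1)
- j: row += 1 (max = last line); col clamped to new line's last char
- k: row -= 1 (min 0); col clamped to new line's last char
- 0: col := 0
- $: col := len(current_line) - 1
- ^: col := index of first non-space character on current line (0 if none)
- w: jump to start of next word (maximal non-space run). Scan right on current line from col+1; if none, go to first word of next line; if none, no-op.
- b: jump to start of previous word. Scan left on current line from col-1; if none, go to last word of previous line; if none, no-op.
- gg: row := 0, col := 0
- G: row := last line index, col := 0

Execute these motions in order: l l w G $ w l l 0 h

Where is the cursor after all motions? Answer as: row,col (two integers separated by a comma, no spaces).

Answer: 2,0

Derivation:
After 1 (l): row=0 col=1 char='i'
After 2 (l): row=0 col=2 char='s'
After 3 (w): row=0 col=5 char='z'
After 4 (G): row=2 col=0 char='_'
After 5 ($): row=2 col=21 char='d'
After 6 (w): row=2 col=21 char='d'
After 7 (l): row=2 col=21 char='d'
After 8 (l): row=2 col=21 char='d'
After 9 (0): row=2 col=0 char='_'
After 10 (h): row=2 col=0 char='_'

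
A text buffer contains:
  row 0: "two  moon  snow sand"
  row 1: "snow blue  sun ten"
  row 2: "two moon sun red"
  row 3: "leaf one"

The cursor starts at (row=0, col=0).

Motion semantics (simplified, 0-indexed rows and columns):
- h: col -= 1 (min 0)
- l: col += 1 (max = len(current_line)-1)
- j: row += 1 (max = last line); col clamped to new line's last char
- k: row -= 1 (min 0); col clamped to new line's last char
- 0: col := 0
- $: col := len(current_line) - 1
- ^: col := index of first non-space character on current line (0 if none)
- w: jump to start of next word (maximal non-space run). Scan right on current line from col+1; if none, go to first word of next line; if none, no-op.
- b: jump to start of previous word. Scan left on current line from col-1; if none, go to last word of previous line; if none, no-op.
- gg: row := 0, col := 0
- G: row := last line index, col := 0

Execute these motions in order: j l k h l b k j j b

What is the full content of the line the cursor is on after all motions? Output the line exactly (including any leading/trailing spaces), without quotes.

After 1 (j): row=1 col=0 char='s'
After 2 (l): row=1 col=1 char='n'
After 3 (k): row=0 col=1 char='w'
After 4 (h): row=0 col=0 char='t'
After 5 (l): row=0 col=1 char='w'
After 6 (b): row=0 col=0 char='t'
After 7 (k): row=0 col=0 char='t'
After 8 (j): row=1 col=0 char='s'
After 9 (j): row=2 col=0 char='t'
After 10 (b): row=1 col=15 char='t'

Answer: snow blue  sun ten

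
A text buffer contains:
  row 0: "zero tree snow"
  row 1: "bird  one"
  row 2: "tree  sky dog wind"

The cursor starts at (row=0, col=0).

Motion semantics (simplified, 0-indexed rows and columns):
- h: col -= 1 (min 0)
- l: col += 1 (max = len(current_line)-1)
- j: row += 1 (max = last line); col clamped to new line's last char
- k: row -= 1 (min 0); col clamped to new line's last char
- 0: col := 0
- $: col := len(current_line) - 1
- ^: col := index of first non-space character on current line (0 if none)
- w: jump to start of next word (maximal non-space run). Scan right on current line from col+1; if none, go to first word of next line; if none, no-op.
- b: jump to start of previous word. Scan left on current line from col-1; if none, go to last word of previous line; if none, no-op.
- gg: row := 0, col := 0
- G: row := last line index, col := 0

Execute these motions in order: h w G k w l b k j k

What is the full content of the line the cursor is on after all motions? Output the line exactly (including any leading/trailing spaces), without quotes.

Answer: zero tree snow

Derivation:
After 1 (h): row=0 col=0 char='z'
After 2 (w): row=0 col=5 char='t'
After 3 (G): row=2 col=0 char='t'
After 4 (k): row=1 col=0 char='b'
After 5 (w): row=1 col=6 char='o'
After 6 (l): row=1 col=7 char='n'
After 7 (b): row=1 col=6 char='o'
After 8 (k): row=0 col=6 char='r'
After 9 (j): row=1 col=6 char='o'
After 10 (k): row=0 col=6 char='r'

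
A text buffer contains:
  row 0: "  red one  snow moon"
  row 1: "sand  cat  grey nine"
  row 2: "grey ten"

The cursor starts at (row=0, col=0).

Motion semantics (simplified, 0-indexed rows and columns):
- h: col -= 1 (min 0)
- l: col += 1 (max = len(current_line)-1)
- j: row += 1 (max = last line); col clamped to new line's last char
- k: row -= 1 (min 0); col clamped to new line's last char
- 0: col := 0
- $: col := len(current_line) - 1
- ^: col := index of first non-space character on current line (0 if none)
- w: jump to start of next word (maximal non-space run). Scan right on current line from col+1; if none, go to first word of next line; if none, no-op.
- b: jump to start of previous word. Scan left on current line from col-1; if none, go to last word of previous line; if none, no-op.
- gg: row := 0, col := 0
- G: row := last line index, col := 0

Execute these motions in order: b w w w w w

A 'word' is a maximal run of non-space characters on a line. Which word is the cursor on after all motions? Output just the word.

Answer: sand

Derivation:
After 1 (b): row=0 col=0 char='_'
After 2 (w): row=0 col=2 char='r'
After 3 (w): row=0 col=6 char='o'
After 4 (w): row=0 col=11 char='s'
After 5 (w): row=0 col=16 char='m'
After 6 (w): row=1 col=0 char='s'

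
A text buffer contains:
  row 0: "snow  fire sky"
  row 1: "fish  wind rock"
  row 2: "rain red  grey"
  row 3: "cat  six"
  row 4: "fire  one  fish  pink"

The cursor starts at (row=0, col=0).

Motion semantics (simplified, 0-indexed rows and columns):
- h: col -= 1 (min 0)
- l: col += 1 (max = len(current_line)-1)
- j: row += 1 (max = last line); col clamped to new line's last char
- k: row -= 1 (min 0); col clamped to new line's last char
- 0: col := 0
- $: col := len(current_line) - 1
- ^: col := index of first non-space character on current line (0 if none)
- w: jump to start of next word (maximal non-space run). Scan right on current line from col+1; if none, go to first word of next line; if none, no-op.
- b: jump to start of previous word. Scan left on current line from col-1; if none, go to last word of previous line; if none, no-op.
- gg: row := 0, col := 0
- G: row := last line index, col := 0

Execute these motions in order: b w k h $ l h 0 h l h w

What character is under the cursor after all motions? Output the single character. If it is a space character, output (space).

After 1 (b): row=0 col=0 char='s'
After 2 (w): row=0 col=6 char='f'
After 3 (k): row=0 col=6 char='f'
After 4 (h): row=0 col=5 char='_'
After 5 ($): row=0 col=13 char='y'
After 6 (l): row=0 col=13 char='y'
After 7 (h): row=0 col=12 char='k'
After 8 (0): row=0 col=0 char='s'
After 9 (h): row=0 col=0 char='s'
After 10 (l): row=0 col=1 char='n'
After 11 (h): row=0 col=0 char='s'
After 12 (w): row=0 col=6 char='f'

Answer: f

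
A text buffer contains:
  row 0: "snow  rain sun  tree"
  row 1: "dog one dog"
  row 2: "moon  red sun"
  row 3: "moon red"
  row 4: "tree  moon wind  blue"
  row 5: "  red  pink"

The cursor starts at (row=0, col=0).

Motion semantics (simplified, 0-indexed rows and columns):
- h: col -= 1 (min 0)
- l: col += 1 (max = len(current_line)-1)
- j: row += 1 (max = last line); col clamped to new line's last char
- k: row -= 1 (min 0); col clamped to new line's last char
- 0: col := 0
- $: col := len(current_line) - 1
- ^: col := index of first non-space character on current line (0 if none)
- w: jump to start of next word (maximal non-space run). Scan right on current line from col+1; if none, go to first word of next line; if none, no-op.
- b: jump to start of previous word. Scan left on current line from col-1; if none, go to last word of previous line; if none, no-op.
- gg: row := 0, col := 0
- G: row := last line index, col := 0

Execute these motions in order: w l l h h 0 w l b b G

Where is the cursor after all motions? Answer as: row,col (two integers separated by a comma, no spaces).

Answer: 5,0

Derivation:
After 1 (w): row=0 col=6 char='r'
After 2 (l): row=0 col=7 char='a'
After 3 (l): row=0 col=8 char='i'
After 4 (h): row=0 col=7 char='a'
After 5 (h): row=0 col=6 char='r'
After 6 (0): row=0 col=0 char='s'
After 7 (w): row=0 col=6 char='r'
After 8 (l): row=0 col=7 char='a'
After 9 (b): row=0 col=6 char='r'
After 10 (b): row=0 col=0 char='s'
After 11 (G): row=5 col=0 char='_'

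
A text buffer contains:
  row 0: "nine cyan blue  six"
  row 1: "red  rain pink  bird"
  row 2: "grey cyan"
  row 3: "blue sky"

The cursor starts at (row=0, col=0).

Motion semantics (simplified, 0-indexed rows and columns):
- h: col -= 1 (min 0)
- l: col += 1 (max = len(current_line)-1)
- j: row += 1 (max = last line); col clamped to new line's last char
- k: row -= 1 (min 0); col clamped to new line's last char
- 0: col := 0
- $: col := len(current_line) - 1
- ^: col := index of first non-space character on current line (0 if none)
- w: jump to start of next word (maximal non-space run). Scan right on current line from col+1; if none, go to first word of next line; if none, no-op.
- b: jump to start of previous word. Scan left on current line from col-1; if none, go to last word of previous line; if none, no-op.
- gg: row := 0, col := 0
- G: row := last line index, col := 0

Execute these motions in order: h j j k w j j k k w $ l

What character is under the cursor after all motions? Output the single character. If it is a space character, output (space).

After 1 (h): row=0 col=0 char='n'
After 2 (j): row=1 col=0 char='r'
After 3 (j): row=2 col=0 char='g'
After 4 (k): row=1 col=0 char='r'
After 5 (w): row=1 col=5 char='r'
After 6 (j): row=2 col=5 char='c'
After 7 (j): row=3 col=5 char='s'
After 8 (k): row=2 col=5 char='c'
After 9 (k): row=1 col=5 char='r'
After 10 (w): row=1 col=10 char='p'
After 11 ($): row=1 col=19 char='d'
After 12 (l): row=1 col=19 char='d'

Answer: d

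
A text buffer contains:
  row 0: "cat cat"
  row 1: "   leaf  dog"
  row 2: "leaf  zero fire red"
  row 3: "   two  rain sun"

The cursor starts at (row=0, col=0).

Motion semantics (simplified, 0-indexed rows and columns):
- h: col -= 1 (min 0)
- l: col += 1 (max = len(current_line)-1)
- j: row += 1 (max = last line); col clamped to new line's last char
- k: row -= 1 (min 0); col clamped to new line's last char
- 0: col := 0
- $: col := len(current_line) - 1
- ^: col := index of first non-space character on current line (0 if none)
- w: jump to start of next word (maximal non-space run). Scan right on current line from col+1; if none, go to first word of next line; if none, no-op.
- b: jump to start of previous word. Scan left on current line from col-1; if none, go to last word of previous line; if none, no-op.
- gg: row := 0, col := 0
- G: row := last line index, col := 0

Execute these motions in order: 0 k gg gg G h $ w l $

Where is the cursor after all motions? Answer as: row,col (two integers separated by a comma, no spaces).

Answer: 3,15

Derivation:
After 1 (0): row=0 col=0 char='c'
After 2 (k): row=0 col=0 char='c'
After 3 (gg): row=0 col=0 char='c'
After 4 (gg): row=0 col=0 char='c'
After 5 (G): row=3 col=0 char='_'
After 6 (h): row=3 col=0 char='_'
After 7 ($): row=3 col=15 char='n'
After 8 (w): row=3 col=15 char='n'
After 9 (l): row=3 col=15 char='n'
After 10 ($): row=3 col=15 char='n'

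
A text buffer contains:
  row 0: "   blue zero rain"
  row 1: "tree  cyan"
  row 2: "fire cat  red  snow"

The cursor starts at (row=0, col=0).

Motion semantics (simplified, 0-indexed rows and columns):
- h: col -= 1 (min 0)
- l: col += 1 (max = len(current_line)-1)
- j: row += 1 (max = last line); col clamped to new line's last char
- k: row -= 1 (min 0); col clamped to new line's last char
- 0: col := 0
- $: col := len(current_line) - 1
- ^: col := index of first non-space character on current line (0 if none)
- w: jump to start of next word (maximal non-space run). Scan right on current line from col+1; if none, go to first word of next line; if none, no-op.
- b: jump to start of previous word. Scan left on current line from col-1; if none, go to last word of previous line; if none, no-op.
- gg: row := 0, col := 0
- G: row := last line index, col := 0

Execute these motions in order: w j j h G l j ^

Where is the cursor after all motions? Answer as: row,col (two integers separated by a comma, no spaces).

After 1 (w): row=0 col=3 char='b'
After 2 (j): row=1 col=3 char='e'
After 3 (j): row=2 col=3 char='e'
After 4 (h): row=2 col=2 char='r'
After 5 (G): row=2 col=0 char='f'
After 6 (l): row=2 col=1 char='i'
After 7 (j): row=2 col=1 char='i'
After 8 (^): row=2 col=0 char='f'

Answer: 2,0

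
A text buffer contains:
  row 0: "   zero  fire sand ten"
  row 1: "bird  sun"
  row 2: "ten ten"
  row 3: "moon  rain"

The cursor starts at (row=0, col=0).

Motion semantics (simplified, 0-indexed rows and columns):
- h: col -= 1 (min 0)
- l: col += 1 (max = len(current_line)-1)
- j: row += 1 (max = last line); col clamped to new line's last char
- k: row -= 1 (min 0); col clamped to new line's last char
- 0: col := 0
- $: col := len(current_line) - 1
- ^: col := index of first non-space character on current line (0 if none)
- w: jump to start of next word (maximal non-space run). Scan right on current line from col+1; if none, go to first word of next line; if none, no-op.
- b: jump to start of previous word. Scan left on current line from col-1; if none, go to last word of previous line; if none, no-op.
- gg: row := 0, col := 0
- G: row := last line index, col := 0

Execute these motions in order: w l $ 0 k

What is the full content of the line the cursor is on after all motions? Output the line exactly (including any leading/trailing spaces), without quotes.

After 1 (w): row=0 col=3 char='z'
After 2 (l): row=0 col=4 char='e'
After 3 ($): row=0 col=21 char='n'
After 4 (0): row=0 col=0 char='_'
After 5 (k): row=0 col=0 char='_'

Answer:    zero  fire sand ten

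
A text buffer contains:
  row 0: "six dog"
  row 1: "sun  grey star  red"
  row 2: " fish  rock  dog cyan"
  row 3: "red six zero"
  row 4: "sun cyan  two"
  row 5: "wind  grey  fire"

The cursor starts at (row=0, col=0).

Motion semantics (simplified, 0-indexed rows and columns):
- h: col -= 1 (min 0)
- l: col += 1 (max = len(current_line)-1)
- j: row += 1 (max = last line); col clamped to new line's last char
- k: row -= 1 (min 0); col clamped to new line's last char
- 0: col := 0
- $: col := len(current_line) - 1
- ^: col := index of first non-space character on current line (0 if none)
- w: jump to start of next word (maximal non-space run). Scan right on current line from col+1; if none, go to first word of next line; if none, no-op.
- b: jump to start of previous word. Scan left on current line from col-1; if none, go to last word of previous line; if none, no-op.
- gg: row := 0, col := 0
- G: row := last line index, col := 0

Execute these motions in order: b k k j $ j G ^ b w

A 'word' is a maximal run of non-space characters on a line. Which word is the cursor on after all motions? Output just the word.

After 1 (b): row=0 col=0 char='s'
After 2 (k): row=0 col=0 char='s'
After 3 (k): row=0 col=0 char='s'
After 4 (j): row=1 col=0 char='s'
After 5 ($): row=1 col=18 char='d'
After 6 (j): row=2 col=18 char='y'
After 7 (G): row=5 col=0 char='w'
After 8 (^): row=5 col=0 char='w'
After 9 (b): row=4 col=10 char='t'
After 10 (w): row=5 col=0 char='w'

Answer: wind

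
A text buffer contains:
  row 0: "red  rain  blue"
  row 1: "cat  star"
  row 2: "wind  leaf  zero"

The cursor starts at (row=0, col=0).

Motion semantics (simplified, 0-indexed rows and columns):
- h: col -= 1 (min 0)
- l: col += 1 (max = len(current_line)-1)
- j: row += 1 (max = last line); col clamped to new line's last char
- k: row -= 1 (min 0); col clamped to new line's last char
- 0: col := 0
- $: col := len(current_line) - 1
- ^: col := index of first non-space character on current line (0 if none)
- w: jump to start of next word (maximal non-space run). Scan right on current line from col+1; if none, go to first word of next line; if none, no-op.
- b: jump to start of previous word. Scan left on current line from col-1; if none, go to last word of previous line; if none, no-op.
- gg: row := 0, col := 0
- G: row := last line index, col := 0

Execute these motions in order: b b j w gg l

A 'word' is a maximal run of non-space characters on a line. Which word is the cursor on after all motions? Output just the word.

Answer: red

Derivation:
After 1 (b): row=0 col=0 char='r'
After 2 (b): row=0 col=0 char='r'
After 3 (j): row=1 col=0 char='c'
After 4 (w): row=1 col=5 char='s'
After 5 (gg): row=0 col=0 char='r'
After 6 (l): row=0 col=1 char='e'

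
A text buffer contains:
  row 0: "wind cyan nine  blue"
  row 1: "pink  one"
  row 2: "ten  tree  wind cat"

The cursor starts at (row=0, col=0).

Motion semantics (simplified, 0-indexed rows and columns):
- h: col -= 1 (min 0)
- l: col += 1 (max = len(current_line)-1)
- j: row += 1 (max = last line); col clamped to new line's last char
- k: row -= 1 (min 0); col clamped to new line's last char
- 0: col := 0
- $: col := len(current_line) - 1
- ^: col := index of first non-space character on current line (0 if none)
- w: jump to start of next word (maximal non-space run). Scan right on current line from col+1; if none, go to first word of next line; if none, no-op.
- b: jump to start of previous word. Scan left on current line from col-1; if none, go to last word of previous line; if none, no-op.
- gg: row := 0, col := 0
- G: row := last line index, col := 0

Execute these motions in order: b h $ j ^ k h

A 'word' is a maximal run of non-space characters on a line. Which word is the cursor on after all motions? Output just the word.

Answer: wind

Derivation:
After 1 (b): row=0 col=0 char='w'
After 2 (h): row=0 col=0 char='w'
After 3 ($): row=0 col=19 char='e'
After 4 (j): row=1 col=8 char='e'
After 5 (^): row=1 col=0 char='p'
After 6 (k): row=0 col=0 char='w'
After 7 (h): row=0 col=0 char='w'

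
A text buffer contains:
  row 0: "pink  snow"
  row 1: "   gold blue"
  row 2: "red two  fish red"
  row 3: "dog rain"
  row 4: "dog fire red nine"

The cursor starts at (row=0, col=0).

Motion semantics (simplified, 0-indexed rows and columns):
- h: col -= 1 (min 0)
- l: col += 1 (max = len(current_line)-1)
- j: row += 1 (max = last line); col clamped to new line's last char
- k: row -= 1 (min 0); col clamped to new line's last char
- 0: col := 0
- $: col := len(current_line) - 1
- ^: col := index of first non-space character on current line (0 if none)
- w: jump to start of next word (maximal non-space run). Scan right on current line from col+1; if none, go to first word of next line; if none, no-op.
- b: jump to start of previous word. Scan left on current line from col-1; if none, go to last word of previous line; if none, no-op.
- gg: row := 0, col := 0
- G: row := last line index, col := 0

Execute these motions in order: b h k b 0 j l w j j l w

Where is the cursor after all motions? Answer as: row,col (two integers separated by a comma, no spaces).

After 1 (b): row=0 col=0 char='p'
After 2 (h): row=0 col=0 char='p'
After 3 (k): row=0 col=0 char='p'
After 4 (b): row=0 col=0 char='p'
After 5 (0): row=0 col=0 char='p'
After 6 (j): row=1 col=0 char='_'
After 7 (l): row=1 col=1 char='_'
After 8 (w): row=1 col=3 char='g'
After 9 (j): row=2 col=3 char='_'
After 10 (j): row=3 col=3 char='_'
After 11 (l): row=3 col=4 char='r'
After 12 (w): row=4 col=0 char='d'

Answer: 4,0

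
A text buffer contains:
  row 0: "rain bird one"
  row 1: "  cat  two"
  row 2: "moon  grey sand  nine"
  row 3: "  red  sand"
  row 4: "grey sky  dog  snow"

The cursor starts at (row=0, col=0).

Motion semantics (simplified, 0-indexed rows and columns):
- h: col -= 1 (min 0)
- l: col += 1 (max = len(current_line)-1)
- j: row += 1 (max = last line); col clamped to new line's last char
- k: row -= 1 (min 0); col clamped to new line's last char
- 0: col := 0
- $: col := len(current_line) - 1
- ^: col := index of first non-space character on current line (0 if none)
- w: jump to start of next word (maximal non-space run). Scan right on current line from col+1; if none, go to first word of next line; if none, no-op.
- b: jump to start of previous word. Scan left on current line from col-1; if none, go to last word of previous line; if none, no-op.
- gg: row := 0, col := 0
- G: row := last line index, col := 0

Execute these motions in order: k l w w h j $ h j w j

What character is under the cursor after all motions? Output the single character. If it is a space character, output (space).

After 1 (k): row=0 col=0 char='r'
After 2 (l): row=0 col=1 char='a'
After 3 (w): row=0 col=5 char='b'
After 4 (w): row=0 col=10 char='o'
After 5 (h): row=0 col=9 char='_'
After 6 (j): row=1 col=9 char='o'
After 7 ($): row=1 col=9 char='o'
After 8 (h): row=1 col=8 char='w'
After 9 (j): row=2 col=8 char='e'
After 10 (w): row=2 col=11 char='s'
After 11 (j): row=3 col=10 char='d'

Answer: d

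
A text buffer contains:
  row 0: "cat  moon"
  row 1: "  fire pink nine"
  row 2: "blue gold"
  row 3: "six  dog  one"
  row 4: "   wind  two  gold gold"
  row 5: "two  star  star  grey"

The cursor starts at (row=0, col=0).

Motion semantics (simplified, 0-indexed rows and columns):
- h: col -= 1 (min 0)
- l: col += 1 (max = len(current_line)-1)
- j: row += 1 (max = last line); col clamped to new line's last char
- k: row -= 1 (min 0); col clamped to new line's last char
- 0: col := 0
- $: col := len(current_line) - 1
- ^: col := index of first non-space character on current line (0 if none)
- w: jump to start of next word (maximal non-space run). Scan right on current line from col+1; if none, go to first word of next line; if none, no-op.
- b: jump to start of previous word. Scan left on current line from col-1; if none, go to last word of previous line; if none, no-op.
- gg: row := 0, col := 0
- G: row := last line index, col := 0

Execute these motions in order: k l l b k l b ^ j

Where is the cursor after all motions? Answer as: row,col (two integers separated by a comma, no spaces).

Answer: 1,0

Derivation:
After 1 (k): row=0 col=0 char='c'
After 2 (l): row=0 col=1 char='a'
After 3 (l): row=0 col=2 char='t'
After 4 (b): row=0 col=0 char='c'
After 5 (k): row=0 col=0 char='c'
After 6 (l): row=0 col=1 char='a'
After 7 (b): row=0 col=0 char='c'
After 8 (^): row=0 col=0 char='c'
After 9 (j): row=1 col=0 char='_'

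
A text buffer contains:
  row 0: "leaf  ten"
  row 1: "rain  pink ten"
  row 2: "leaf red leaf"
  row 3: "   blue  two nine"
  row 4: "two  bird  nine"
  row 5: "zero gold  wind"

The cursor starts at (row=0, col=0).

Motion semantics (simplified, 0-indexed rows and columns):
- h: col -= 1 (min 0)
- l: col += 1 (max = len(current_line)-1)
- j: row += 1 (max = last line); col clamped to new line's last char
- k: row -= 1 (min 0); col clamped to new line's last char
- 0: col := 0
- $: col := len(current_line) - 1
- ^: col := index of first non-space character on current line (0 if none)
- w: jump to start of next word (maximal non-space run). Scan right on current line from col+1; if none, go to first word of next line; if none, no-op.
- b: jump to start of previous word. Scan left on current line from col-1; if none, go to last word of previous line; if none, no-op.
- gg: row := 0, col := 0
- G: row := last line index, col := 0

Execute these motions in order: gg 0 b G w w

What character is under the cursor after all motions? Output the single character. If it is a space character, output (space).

Answer: w

Derivation:
After 1 (gg): row=0 col=0 char='l'
After 2 (0): row=0 col=0 char='l'
After 3 (b): row=0 col=0 char='l'
After 4 (G): row=5 col=0 char='z'
After 5 (w): row=5 col=5 char='g'
After 6 (w): row=5 col=11 char='w'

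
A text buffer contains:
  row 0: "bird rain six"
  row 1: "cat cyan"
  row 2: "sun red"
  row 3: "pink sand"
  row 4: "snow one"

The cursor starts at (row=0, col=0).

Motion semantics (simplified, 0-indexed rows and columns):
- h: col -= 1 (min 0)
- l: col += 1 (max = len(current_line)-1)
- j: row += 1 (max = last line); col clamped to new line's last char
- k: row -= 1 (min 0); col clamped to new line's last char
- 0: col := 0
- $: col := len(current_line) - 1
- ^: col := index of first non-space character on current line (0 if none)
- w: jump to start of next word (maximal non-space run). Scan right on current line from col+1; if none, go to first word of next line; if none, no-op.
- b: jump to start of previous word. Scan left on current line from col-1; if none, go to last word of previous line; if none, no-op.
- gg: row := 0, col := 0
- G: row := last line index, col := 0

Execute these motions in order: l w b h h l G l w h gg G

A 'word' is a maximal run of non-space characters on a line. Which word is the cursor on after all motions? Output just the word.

After 1 (l): row=0 col=1 char='i'
After 2 (w): row=0 col=5 char='r'
After 3 (b): row=0 col=0 char='b'
After 4 (h): row=0 col=0 char='b'
After 5 (h): row=0 col=0 char='b'
After 6 (l): row=0 col=1 char='i'
After 7 (G): row=4 col=0 char='s'
After 8 (l): row=4 col=1 char='n'
After 9 (w): row=4 col=5 char='o'
After 10 (h): row=4 col=4 char='_'
After 11 (gg): row=0 col=0 char='b'
After 12 (G): row=4 col=0 char='s'

Answer: snow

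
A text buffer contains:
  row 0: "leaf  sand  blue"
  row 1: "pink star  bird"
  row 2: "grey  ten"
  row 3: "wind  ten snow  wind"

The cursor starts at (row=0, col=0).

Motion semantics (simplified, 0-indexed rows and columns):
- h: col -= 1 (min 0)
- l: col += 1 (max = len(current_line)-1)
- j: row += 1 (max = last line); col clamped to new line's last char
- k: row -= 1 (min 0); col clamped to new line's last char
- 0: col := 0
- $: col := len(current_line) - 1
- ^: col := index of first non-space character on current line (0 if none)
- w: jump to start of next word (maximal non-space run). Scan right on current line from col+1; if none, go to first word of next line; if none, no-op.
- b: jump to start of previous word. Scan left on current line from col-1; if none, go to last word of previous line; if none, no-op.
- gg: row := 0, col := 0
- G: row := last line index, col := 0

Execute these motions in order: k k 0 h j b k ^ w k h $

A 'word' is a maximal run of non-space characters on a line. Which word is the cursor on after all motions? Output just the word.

After 1 (k): row=0 col=0 char='l'
After 2 (k): row=0 col=0 char='l'
After 3 (0): row=0 col=0 char='l'
After 4 (h): row=0 col=0 char='l'
After 5 (j): row=1 col=0 char='p'
After 6 (b): row=0 col=12 char='b'
After 7 (k): row=0 col=12 char='b'
After 8 (^): row=0 col=0 char='l'
After 9 (w): row=0 col=6 char='s'
After 10 (k): row=0 col=6 char='s'
After 11 (h): row=0 col=5 char='_'
After 12 ($): row=0 col=15 char='e'

Answer: blue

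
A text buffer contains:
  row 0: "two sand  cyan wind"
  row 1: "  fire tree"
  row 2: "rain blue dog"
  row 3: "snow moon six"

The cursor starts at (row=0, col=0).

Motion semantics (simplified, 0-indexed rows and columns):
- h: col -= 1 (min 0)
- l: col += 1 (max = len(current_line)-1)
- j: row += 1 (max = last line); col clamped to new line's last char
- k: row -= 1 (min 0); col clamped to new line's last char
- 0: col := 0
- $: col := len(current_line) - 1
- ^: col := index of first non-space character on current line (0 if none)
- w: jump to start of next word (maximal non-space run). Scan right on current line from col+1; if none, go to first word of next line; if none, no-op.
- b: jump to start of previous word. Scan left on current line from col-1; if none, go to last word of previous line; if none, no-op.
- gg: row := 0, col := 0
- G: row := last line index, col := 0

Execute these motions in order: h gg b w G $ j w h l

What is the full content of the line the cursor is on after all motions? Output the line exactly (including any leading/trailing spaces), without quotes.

After 1 (h): row=0 col=0 char='t'
After 2 (gg): row=0 col=0 char='t'
After 3 (b): row=0 col=0 char='t'
After 4 (w): row=0 col=4 char='s'
After 5 (G): row=3 col=0 char='s'
After 6 ($): row=3 col=12 char='x'
After 7 (j): row=3 col=12 char='x'
After 8 (w): row=3 col=12 char='x'
After 9 (h): row=3 col=11 char='i'
After 10 (l): row=3 col=12 char='x'

Answer: snow moon six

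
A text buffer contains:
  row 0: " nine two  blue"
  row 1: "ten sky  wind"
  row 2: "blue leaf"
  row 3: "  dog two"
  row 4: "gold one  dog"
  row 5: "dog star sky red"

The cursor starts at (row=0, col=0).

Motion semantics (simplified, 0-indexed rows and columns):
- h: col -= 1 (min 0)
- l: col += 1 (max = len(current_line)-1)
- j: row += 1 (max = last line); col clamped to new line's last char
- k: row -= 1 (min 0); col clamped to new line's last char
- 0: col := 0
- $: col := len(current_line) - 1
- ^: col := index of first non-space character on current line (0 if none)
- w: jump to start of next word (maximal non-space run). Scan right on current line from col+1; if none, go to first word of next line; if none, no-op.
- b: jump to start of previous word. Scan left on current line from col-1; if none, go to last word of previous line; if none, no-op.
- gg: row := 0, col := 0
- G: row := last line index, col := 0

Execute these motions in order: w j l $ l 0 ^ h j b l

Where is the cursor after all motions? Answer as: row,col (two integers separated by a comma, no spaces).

Answer: 1,10

Derivation:
After 1 (w): row=0 col=1 char='n'
After 2 (j): row=1 col=1 char='e'
After 3 (l): row=1 col=2 char='n'
After 4 ($): row=1 col=12 char='d'
After 5 (l): row=1 col=12 char='d'
After 6 (0): row=1 col=0 char='t'
After 7 (^): row=1 col=0 char='t'
After 8 (h): row=1 col=0 char='t'
After 9 (j): row=2 col=0 char='b'
After 10 (b): row=1 col=9 char='w'
After 11 (l): row=1 col=10 char='i'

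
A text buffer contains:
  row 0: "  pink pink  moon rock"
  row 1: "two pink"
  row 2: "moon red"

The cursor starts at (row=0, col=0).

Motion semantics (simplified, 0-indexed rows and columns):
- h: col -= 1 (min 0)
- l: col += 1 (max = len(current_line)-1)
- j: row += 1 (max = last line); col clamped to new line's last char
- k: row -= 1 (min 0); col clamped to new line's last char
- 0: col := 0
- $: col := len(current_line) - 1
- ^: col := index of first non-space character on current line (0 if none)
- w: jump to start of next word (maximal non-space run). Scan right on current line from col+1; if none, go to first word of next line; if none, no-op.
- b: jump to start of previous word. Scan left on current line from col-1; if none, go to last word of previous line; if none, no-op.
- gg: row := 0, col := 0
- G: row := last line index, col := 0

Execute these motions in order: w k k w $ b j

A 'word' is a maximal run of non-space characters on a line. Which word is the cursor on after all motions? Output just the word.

Answer: pink

Derivation:
After 1 (w): row=0 col=2 char='p'
After 2 (k): row=0 col=2 char='p'
After 3 (k): row=0 col=2 char='p'
After 4 (w): row=0 col=7 char='p'
After 5 ($): row=0 col=21 char='k'
After 6 (b): row=0 col=18 char='r'
After 7 (j): row=1 col=7 char='k'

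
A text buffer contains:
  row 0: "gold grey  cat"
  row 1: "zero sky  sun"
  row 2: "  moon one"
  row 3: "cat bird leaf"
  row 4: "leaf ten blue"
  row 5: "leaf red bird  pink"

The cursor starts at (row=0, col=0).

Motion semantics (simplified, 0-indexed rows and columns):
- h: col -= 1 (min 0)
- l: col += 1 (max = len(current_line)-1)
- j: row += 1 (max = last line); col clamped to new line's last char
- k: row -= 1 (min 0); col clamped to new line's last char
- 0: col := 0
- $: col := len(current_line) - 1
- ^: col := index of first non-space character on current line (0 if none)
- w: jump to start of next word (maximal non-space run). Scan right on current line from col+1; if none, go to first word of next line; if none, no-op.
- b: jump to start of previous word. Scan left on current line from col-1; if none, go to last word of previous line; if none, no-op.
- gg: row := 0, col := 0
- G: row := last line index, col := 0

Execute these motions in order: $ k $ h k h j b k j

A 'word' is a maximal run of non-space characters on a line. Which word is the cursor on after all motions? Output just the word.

Answer: sun

Derivation:
After 1 ($): row=0 col=13 char='t'
After 2 (k): row=0 col=13 char='t'
After 3 ($): row=0 col=13 char='t'
After 4 (h): row=0 col=12 char='a'
After 5 (k): row=0 col=12 char='a'
After 6 (h): row=0 col=11 char='c'
After 7 (j): row=1 col=11 char='u'
After 8 (b): row=1 col=10 char='s'
After 9 (k): row=0 col=10 char='_'
After 10 (j): row=1 col=10 char='s'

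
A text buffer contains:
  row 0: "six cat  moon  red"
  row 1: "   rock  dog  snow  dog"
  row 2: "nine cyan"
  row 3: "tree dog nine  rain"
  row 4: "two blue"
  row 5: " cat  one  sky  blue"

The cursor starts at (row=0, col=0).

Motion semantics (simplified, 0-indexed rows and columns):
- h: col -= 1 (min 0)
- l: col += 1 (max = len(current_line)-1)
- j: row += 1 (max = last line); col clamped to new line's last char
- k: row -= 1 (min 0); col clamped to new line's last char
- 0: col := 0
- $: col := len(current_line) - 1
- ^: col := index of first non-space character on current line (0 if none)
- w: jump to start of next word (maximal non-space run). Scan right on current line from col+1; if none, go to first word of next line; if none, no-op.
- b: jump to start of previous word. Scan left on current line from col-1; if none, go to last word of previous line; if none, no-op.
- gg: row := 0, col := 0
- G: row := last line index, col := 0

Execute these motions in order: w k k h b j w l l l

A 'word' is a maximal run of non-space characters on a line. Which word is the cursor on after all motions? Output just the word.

After 1 (w): row=0 col=4 char='c'
After 2 (k): row=0 col=4 char='c'
After 3 (k): row=0 col=4 char='c'
After 4 (h): row=0 col=3 char='_'
After 5 (b): row=0 col=0 char='s'
After 6 (j): row=1 col=0 char='_'
After 7 (w): row=1 col=3 char='r'
After 8 (l): row=1 col=4 char='o'
After 9 (l): row=1 col=5 char='c'
After 10 (l): row=1 col=6 char='k'

Answer: rock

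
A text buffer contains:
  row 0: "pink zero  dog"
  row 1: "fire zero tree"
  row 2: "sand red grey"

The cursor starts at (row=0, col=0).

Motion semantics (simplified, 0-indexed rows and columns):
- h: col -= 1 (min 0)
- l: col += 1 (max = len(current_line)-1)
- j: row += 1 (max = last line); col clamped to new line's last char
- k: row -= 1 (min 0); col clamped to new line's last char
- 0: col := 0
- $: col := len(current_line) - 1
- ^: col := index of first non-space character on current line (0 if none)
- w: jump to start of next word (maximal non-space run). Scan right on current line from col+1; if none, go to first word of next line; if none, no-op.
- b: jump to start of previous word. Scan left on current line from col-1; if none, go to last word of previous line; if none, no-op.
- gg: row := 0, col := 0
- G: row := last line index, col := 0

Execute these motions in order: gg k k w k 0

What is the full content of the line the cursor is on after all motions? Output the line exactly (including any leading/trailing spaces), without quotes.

Answer: pink zero  dog

Derivation:
After 1 (gg): row=0 col=0 char='p'
After 2 (k): row=0 col=0 char='p'
After 3 (k): row=0 col=0 char='p'
After 4 (w): row=0 col=5 char='z'
After 5 (k): row=0 col=5 char='z'
After 6 (0): row=0 col=0 char='p'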